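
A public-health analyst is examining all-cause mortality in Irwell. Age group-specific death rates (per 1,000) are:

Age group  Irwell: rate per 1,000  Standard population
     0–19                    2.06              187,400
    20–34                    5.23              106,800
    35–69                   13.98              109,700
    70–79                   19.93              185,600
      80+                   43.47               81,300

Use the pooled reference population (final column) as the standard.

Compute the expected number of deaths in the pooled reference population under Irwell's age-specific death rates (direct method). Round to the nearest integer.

Expected deaths = Σ (standard pop × age-specific rate ÷ 1,000)
= 187,400×2.06/1,000 + 106,800×5.23/1,000 + 109,700×13.98/1,000 + 185,600×19.93/1,000 + 81,300×43.47/1,000
= 386.04 + 558.56 + 1533.61 + 3699.01 + 3534.11 = 9711.33.

9711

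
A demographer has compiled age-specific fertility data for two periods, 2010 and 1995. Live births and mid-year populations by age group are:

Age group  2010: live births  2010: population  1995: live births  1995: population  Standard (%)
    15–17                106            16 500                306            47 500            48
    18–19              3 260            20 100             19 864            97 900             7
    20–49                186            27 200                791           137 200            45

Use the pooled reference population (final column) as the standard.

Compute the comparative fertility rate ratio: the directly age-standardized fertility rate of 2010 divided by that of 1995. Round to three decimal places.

0.881

Age-specific rates per 1 000 for 2010: 6.424, 162.189, 6.838.
For 1995: 6.442, 202.901, 5.765.
Standard weights: 0.48, 0.07, 0.45.
2010: 0.4800×6.424 + 0.0700×162.189 + 0.4500×6.838 = 17.5141 per 1 000.
1995: 0.4800×6.442 + 0.0700×202.901 + 0.4500×5.765 = 19.8897 per 1 000.
Ratio = 17.5141 ÷ 19.8897 = 0.88056.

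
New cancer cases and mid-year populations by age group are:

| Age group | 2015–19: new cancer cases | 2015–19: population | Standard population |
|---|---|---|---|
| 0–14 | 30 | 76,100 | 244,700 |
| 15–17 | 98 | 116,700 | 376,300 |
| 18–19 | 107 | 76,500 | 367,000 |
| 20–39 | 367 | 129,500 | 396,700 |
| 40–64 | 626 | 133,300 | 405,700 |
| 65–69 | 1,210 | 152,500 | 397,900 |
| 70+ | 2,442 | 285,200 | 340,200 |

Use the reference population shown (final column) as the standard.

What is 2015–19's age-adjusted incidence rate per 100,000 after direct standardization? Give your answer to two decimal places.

Age-specific rates per 100,000 for 2015–19: 39.42, 83.98, 139.87, 283.40, 469.62, 793.44, 856.24.
Standard total = 2,528,500; weights = 0.0968, 0.1488, 0.1451, 0.1569, 0.1605, 0.1574, 0.1345.
Standardized rate: 0.0968×39.42 + 0.1488×83.98 + 0.1451×139.87 + 0.1569×283.40 + 0.1605×469.62 + 0.1574×793.44 + 0.1345×856.24 = 396.4922 per 100,000.

396.49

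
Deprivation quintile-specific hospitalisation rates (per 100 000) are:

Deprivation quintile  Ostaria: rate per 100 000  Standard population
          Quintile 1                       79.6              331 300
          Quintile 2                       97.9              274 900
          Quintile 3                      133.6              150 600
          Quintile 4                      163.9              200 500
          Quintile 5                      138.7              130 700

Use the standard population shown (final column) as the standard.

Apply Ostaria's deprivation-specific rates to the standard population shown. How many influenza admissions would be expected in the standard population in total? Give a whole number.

Expected influenza admissions = Σ (standard pop × deprivation-specific rate ÷ 100 000)
= 331 300×79.6/100 000 + 274 900×97.9/100 000 + 150 600×133.6/100 000 + 200 500×163.9/100 000 + 130 700×138.7/100 000
= 263.71 + 269.13 + 201.20 + 328.62 + 181.28 = 1243.94.

1244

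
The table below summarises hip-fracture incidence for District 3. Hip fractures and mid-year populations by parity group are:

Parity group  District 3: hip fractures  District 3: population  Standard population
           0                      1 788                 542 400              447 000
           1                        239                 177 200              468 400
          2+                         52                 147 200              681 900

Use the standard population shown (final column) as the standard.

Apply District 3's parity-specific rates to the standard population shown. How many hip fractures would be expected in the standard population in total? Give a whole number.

2346

Parity-specific rates per 100 000 for District 3: 329.65, 134.88, 35.33.
Expected hip fractures = Σ (standard pop × parity-specific rate ÷ 100 000)
= 447 000×329.65/100 000 + 468 400×134.88/100 000 + 681 900×35.33/100 000
= 1473.52 + 631.76 + 240.89 = 2346.16.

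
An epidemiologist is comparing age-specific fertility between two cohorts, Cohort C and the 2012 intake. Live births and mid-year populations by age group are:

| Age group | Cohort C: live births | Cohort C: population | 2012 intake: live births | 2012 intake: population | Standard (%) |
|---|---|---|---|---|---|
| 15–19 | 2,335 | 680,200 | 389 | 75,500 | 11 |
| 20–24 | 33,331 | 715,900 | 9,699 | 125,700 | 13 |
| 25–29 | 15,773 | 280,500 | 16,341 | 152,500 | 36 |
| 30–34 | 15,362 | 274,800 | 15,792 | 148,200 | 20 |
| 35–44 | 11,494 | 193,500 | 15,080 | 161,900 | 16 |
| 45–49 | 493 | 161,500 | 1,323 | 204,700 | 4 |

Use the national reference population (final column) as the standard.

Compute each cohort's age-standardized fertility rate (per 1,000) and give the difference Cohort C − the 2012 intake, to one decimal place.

Age-specific rates per 1,000 for Cohort C: 3.433, 46.558, 56.232, 55.902, 59.401, 3.053.
For the 2012 intake: 5.152, 77.160, 107.154, 106.559, 93.144, 6.463.
Standard weights: 0.11, 0.13, 0.36, 0.20, 0.16, 0.04.
Cohort C: 0.1100×3.433 + 0.1300×46.558 + 0.3600×56.232 + 0.2000×55.902 + 0.1600×59.401 + 0.0400×3.053 = 47.4803 per 1,000.
The 2012 intake: 0.1100×5.152 + 0.1300×77.160 + 0.3600×107.154 + 0.2000×106.559 + 0.1600×93.144 + 0.0400×6.463 = 85.6463 per 1,000.
Difference = 47.4803 − 85.6463 = -38.1660.

-38.2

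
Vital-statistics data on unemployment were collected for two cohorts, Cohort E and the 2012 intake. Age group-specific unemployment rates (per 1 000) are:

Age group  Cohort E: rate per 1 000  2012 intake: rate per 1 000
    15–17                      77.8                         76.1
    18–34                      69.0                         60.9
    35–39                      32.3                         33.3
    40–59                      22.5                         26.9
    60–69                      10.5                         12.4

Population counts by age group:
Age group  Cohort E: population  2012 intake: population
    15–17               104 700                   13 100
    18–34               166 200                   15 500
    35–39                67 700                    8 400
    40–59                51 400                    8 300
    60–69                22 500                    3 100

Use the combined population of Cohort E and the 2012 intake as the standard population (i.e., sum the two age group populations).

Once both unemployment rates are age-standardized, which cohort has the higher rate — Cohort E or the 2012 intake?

Combined standard total = 460 900; weights = 0.2556, 0.3942, 0.1651, 0.1295, 0.0555.
Cohort E: 0.2556×77.8 + 0.3942×69.0 + 0.1651×32.3 + 0.1295×22.5 + 0.0555×10.5 = 55.9172 per 1 000.
The 2012 intake: 0.2556×76.1 + 0.3942×60.9 + 0.1651×33.3 + 0.1295×26.9 + 0.0555×12.4 = 53.1300 per 1 000.

Cohort E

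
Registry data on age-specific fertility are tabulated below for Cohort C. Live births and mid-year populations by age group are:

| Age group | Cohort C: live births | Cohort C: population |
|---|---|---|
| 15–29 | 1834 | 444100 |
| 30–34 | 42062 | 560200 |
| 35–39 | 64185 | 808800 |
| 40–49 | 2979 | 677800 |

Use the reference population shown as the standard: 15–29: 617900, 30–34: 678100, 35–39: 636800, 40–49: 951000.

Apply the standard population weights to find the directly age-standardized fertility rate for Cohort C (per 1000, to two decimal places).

Age-specific rates per 1000 for Cohort C: 4.130, 75.084, 79.358, 4.395.
Standard total = 2883800; weights = 0.2143, 0.2351, 0.2208, 0.3298.
Standardized rate: 0.2143×4.130 + 0.2351×75.084 + 0.2208×79.358 + 0.3298×4.395 = 37.5134 per 1000.

37.51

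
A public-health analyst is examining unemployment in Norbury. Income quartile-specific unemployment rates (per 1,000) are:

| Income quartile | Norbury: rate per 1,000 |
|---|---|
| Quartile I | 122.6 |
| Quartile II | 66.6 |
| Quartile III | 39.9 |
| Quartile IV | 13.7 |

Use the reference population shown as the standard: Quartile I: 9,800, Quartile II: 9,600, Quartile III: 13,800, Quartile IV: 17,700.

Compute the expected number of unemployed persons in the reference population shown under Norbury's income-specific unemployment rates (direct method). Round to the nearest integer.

2634

Expected unemployed persons = Σ (standard pop × income-specific rate ÷ 1,000)
= 9,800×122.6/1,000 + 9,600×66.6/1,000 + 13,800×39.9/1,000 + 17,700×13.7/1,000
= 1201.48 + 639.36 + 550.62 + 242.49 = 2633.95.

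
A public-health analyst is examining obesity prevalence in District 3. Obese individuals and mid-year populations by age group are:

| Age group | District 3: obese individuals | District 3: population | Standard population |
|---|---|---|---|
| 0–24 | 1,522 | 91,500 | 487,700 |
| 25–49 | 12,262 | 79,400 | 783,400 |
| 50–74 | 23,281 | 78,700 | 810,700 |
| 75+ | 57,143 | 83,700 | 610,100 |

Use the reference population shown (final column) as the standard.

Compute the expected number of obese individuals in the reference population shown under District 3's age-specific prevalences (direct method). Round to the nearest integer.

Age-specific rates per 1,000 for District 3: 16.634, 154.433, 295.820, 682.712.
Expected obese individuals = Σ (standard pop × age-specific rate ÷ 1,000)
= 487,700×16.634/1,000 + 783,400×154.433/1,000 + 810,700×295.820/1,000 + 610,100×682.712/1,000
= 8112.34 + 120983.01 + 239820.92 + 416522.63 = 785438.91.

785439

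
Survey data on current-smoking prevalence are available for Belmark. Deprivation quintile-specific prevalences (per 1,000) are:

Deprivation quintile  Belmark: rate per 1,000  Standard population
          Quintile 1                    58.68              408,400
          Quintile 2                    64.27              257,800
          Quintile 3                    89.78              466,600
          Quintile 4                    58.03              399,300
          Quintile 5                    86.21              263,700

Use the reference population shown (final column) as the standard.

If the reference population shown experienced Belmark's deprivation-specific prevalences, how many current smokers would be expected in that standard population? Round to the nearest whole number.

128330

Expected current smokers = Σ (standard pop × deprivation-specific rate ÷ 1,000)
= 408,400×58.68/1,000 + 257,800×64.27/1,000 + 466,600×89.78/1,000 + 399,300×58.03/1,000 + 263,700×86.21/1,000
= 23964.91 + 16568.81 + 41891.35 + 23171.38 + 22733.58 = 128330.02.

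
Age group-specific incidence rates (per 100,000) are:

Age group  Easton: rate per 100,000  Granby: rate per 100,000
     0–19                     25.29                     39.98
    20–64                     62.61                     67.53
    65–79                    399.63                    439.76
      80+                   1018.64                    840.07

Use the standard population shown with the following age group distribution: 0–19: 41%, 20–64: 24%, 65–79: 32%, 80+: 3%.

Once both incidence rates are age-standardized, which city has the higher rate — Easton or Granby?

Granby

Standard weights: 0.41, 0.24, 0.32, 0.03.
Easton: 0.4100×25.29 + 0.2400×62.61 + 0.3200×399.63 + 0.0300×1018.64 = 183.8361 per 100,000.
Granby: 0.4100×39.98 + 0.2400×67.53 + 0.3200×439.76 + 0.0300×840.07 = 198.5243 per 100,000.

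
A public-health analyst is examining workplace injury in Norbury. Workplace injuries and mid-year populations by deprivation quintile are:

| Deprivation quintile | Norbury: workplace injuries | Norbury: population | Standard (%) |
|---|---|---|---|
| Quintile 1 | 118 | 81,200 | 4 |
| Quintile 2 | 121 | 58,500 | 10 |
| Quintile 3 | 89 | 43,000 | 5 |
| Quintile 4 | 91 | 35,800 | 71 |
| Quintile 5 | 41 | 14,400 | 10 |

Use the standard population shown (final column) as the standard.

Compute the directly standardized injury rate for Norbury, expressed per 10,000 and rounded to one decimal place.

Deprivation-specific rates per 10,000 for Norbury: 14.53, 20.68, 20.70, 25.42, 28.47.
Standard weights: 0.04, 0.10, 0.05, 0.71, 0.10.
Standardized rate: 0.0400×14.53 + 0.1000×20.68 + 0.0500×20.70 + 0.7100×25.42 + 0.1000×28.47 = 24.5792 per 10,000.

24.6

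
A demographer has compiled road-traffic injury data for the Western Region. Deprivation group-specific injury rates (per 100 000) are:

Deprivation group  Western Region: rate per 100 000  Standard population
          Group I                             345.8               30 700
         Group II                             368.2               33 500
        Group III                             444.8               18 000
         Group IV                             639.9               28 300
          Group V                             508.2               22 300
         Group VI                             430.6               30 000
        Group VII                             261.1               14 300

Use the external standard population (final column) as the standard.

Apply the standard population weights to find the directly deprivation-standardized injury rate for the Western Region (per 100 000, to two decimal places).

435.07

Standard total = 177 100; weights = 0.1733, 0.1892, 0.1016, 0.1598, 0.1259, 0.1694, 0.0807.
Standardized rate: 0.1733×345.8 + 0.1892×368.2 + 0.1016×444.8 + 0.1598×639.9 + 0.1259×508.2 + 0.1694×430.6 + 0.0807×261.1 = 435.0701 per 100 000.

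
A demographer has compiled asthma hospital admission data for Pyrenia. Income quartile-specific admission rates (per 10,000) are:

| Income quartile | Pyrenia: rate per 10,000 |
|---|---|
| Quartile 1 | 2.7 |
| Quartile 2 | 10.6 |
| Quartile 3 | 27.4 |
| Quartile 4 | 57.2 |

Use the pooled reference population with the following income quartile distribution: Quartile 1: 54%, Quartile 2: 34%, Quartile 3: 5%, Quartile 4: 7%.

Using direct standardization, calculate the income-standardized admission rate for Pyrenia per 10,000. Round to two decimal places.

10.44

Standard weights: 0.54, 0.34, 0.05, 0.07.
Standardized rate: 0.5400×2.7 + 0.3400×10.6 + 0.0500×27.4 + 0.0700×57.2 = 10.4360 per 10,000.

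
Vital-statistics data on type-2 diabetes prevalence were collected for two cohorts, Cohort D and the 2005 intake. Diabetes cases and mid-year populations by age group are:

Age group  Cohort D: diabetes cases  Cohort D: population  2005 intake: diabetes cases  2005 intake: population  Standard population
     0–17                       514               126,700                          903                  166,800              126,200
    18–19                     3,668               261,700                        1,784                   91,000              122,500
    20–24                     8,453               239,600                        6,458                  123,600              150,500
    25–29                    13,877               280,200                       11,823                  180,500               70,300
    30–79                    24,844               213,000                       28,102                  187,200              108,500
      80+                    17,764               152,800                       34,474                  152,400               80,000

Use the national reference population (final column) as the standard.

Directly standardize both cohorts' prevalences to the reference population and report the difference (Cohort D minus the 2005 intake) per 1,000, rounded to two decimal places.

-25.78

Age-specific rates per 1,000 for Cohort D: 4.057, 14.016, 35.280, 49.525, 116.638, 116.257.
For the 2005 intake: 5.414, 19.604, 52.249, 65.501, 150.118, 226.207.
Standard total = 658,000; weights = 0.1918, 0.1862, 0.2287, 0.1068, 0.1649, 0.1216.
Cohort D: 0.1918×4.057 + 0.1862×14.016 + 0.2287×35.280 + 0.1068×49.525 + 0.1649×116.638 + 0.1216×116.257 = 50.1154 per 1,000.
The 2005 intake: 0.1918×5.414 + 0.1862×19.604 + 0.2287×52.249 + 0.1068×65.501 + 0.1649×150.118 + 0.1216×226.207 = 75.8926 per 1,000.
Difference = 50.1154 − 75.8926 = -25.7772.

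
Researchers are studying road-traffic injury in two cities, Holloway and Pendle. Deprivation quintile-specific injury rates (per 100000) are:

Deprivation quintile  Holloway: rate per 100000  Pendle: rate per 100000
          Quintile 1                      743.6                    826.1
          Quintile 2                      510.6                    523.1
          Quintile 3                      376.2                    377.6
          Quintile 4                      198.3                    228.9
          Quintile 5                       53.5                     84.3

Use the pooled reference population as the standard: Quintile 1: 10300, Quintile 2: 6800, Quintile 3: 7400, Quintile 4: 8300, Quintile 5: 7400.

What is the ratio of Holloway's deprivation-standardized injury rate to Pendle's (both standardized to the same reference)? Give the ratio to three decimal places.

Standard total = 40200; weights = 0.2562, 0.1692, 0.1841, 0.2065, 0.1841.
Holloway: 0.2562×743.6 + 0.1692×510.6 + 0.1841×376.2 + 0.2065×198.3 + 0.1841×53.5 = 396.9361 per 100000.
Pendle: 0.2562×826.1 + 0.1692×523.1 + 0.1841×377.6 + 0.2065×228.9 + 0.1841×84.3 = 432.4338 per 100000.
Ratio = 396.9361 ÷ 432.4338 = 0.91791.

0.918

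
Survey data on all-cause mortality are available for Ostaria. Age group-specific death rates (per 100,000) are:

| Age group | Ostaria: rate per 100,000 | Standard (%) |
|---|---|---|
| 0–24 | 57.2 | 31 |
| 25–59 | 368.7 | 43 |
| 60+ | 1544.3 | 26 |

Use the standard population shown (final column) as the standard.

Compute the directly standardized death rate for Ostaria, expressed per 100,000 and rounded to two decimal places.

577.79

Standard weights: 0.31, 0.43, 0.26.
Standardized rate: 0.3100×57.2 + 0.4300×368.7 + 0.2600×1544.3 = 577.7910 per 100,000.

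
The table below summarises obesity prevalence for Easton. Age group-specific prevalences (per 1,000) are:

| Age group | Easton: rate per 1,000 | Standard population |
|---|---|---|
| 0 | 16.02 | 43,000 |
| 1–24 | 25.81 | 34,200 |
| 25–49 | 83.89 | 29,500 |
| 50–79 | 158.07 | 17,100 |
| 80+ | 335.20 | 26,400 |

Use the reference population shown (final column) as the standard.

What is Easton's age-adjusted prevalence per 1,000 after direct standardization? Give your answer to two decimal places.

103.85

Standard total = 150,200; weights = 0.2863, 0.2277, 0.1964, 0.1138, 0.1758.
Standardized rate: 0.2863×16.02 + 0.2277×25.81 + 0.1964×83.89 + 0.1138×158.07 + 0.1758×335.20 = 103.8522 per 1,000.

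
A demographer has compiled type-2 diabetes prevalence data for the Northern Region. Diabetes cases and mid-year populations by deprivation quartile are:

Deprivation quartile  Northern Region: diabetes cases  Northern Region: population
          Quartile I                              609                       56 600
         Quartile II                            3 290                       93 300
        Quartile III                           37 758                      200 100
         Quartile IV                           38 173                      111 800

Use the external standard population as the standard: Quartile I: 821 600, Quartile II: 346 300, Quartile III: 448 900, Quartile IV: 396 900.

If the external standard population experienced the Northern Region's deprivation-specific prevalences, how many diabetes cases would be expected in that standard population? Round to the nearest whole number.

241275

Deprivation-specific rates per 1 000 for the Northern Region: 10.760, 35.263, 188.696, 341.440.
Expected diabetes cases = Σ (standard pop × deprivation-specific rate ÷ 1 000)
= 821 600×10.760/1 000 + 346 300×35.263/1 000 + 448 900×188.696/1 000 + 396 900×341.440/1 000
= 8840.18 + 12211.44 + 84705.48 + 135517.56 = 241274.66.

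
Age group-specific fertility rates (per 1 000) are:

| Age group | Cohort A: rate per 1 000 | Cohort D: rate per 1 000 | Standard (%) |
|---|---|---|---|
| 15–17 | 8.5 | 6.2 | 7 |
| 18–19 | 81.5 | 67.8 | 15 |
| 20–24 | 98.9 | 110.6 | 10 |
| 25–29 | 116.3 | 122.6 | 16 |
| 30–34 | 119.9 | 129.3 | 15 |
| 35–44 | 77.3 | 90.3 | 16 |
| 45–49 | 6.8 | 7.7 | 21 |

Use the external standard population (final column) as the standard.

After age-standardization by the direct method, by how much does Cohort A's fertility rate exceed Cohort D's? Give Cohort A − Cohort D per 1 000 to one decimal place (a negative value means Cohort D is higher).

Standard weights: 0.07, 0.15, 0.10, 0.16, 0.15, 0.16, 0.21.
Cohort A: 0.0700×8.5 + 0.1500×81.5 + 0.1000×98.9 + 0.1600×116.3 + 0.1500×119.9 + 0.1600×77.3 + 0.2100×6.8 = 73.0990 per 1 000.
Cohort D: 0.0700×6.2 + 0.1500×67.8 + 0.1000×110.6 + 0.1600×122.6 + 0.1500×129.3 + 0.1600×90.3 + 0.2100×7.7 = 76.7400 per 1 000.
Difference = 73.0990 − 76.7400 = -3.6410.

-3.6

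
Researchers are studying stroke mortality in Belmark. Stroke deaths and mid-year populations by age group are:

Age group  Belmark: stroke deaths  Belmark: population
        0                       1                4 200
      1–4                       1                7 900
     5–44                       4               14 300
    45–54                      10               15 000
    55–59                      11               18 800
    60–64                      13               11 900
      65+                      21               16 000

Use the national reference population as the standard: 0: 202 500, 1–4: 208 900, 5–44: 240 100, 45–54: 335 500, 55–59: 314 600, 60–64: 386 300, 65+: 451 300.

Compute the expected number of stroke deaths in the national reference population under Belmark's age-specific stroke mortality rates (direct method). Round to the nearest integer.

1564

Age-specific rates per 100 000 for Belmark: 23.81, 12.66, 27.97, 66.67, 58.51, 109.24, 131.25.
Expected stroke deaths = Σ (standard pop × age-specific rate ÷ 100 000)
= 202 500×23.81/100 000 + 208 900×12.66/100 000 + 240 100×27.97/100 000 + 335 500×66.67/100 000 + 314 600×58.51/100 000 + 386 300×109.24/100 000 + 451 300×131.25/100 000
= 48.21 + 26.44 + 67.16 + 223.67 + 184.07 + 422.01 + 592.33 = 1563.90.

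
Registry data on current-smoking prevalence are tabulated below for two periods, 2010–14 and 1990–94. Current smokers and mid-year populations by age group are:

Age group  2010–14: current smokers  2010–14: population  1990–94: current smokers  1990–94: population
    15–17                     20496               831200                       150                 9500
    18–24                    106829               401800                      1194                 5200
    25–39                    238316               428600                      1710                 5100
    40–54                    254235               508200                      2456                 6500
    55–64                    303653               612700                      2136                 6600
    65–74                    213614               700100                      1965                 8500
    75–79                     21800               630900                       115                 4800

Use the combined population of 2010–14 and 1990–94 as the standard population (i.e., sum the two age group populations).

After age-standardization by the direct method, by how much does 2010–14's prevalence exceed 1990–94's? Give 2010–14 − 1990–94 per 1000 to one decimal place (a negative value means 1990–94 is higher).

Age-specific rates per 1000 for 2010–14: 24.658, 265.876, 556.034, 500.266, 495.598, 305.119, 34.554.
For 1990–94: 15.789, 229.615, 335.294, 377.846, 323.636, 231.176, 23.958.
Combined standard total = 4159700; weights = 0.2021, 0.0978, 0.1043, 0.1237, 0.1489, 0.1703, 0.1528.
2010–14: 0.2021×24.658 + 0.0978×265.876 + 0.1043×556.034 + 0.1237×500.266 + 0.1489×495.598 + 0.1703×305.119 + 0.1528×34.554 = 281.9140 per 1000.
1990–94: 0.2021×15.789 + 0.0978×229.615 + 0.1043×335.294 + 0.1237×377.846 + 0.1489×323.636 + 0.1703×231.176 + 0.1528×23.958 = 198.5942 per 1000.
Difference = 281.9140 − 198.5942 = 83.3198.

83.3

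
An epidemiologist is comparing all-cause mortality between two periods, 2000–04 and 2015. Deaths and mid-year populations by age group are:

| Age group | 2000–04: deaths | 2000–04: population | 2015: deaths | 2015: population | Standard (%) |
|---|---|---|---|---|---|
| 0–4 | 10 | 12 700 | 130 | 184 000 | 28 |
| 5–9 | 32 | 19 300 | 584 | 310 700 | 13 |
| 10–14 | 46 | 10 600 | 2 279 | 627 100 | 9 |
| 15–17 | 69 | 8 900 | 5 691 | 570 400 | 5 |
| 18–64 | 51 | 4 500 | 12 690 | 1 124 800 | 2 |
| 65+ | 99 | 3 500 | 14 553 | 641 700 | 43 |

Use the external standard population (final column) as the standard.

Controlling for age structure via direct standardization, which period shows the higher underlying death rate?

Age-specific rates per 1 000 for 2000–04: 0.787, 1.658, 4.340, 7.753, 11.333, 28.286.
For 2015: 0.707, 1.880, 3.634, 9.977, 11.282, 22.679.
Standard weights: 0.28, 0.13, 0.09, 0.05, 0.02, 0.43.
2000–04: 0.2800×0.787 + 0.1300×1.658 + 0.0900×4.340 + 0.0500×7.753 + 0.0200×11.333 + 0.4300×28.286 = 13.6037 per 1 000.
2015: 0.2800×0.707 + 0.1300×1.880 + 0.0900×3.634 + 0.0500×9.977 + 0.0200×11.282 + 0.4300×22.679 = 11.2456 per 1 000.
The crude rates (5.16 vs 10.39) would put 2015 higher, but that reflects its age composition; once standardized to a common age structure, 2000–04 has the higher underlying rate.

2000–04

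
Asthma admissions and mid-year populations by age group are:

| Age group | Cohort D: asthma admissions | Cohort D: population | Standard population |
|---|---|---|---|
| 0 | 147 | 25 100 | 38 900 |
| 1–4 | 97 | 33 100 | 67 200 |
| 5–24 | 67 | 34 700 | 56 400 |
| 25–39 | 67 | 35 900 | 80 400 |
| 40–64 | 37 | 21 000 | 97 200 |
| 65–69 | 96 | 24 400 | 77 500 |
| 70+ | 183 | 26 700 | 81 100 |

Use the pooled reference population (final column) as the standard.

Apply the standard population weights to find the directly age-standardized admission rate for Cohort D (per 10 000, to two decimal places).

Age-specific rates per 10 000 for Cohort D: 58.57, 29.31, 19.31, 18.66, 17.62, 39.34, 68.54.
Standard total = 498 700; weights = 0.0780, 0.1348, 0.1131, 0.1612, 0.1949, 0.1554, 0.1626.
Standardized rate: 0.0780×58.57 + 0.1348×29.31 + 0.1131×19.31 + 0.1612×18.66 + 0.1949×17.62 + 0.1554×39.34 + 0.1626×68.54 = 34.4040 per 10 000.

34.40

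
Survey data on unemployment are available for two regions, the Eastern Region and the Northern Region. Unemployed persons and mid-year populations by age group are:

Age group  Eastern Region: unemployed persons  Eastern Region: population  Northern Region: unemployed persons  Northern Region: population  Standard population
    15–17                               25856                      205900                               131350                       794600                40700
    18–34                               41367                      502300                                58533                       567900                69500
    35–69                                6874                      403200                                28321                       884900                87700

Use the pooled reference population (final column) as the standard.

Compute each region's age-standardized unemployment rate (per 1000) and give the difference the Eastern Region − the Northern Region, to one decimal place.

-22.1

Age-specific rates per 1000 for the Eastern Region: 125.576, 82.355, 17.049.
For the Northern Region: 165.303, 103.069, 32.005.
Standard total = 197900; weights = 0.2057, 0.3512, 0.4432.
The Eastern Region: 0.2057×125.576 + 0.3512×82.355 + 0.4432×17.049 = 62.3030 per 1000.
The Northern Region: 0.2057×165.303 + 0.3512×103.069 + 0.4432×32.005 = 84.3758 per 1000.
Difference = 62.3030 − 84.3758 = -22.0728.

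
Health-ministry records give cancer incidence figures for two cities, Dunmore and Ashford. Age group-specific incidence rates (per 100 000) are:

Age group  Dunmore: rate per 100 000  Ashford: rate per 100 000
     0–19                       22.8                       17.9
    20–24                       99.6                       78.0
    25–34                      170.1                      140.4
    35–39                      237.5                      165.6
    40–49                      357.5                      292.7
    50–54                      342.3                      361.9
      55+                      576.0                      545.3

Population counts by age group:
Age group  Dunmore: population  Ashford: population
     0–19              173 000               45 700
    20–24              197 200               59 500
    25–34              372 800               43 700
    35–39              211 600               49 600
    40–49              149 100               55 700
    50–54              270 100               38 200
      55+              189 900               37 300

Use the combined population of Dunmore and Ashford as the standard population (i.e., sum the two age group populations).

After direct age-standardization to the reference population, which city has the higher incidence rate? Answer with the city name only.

Combined standard total = 1 893 400; weights = 0.1155, 0.1356, 0.2200, 0.1380, 0.1082, 0.1628, 0.1200.
Dunmore: 0.1155×22.8 + 0.1356×99.6 + 0.2200×170.1 + 0.1380×237.5 + 0.1082×357.5 + 0.1628×342.3 + 0.1200×576.0 = 249.8414 per 100 000.
Ashford: 0.1155×17.9 + 0.1356×78.0 + 0.2200×140.4 + 0.1380×165.6 + 0.1082×292.7 + 0.1628×361.9 + 0.1200×545.3 = 222.3933 per 100 000.

Dunmore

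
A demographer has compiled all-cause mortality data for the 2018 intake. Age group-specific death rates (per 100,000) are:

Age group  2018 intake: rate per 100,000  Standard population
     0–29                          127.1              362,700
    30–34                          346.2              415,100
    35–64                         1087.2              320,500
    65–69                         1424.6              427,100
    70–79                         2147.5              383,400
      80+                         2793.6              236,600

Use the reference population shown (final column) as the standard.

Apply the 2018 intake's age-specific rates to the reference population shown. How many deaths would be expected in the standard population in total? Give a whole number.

26310

Expected deaths = Σ (standard pop × age-specific rate ÷ 100,000)
= 362,700×127.1/100,000 + 415,100×346.2/100,000 + 320,500×1087.2/100,000 + 427,100×1424.6/100,000 + 383,400×2147.5/100,000 + 236,600×2793.6/100,000
= 460.99 + 1437.08 + 3484.48 + 6084.47 + 8233.51 + 6609.66 = 26310.18.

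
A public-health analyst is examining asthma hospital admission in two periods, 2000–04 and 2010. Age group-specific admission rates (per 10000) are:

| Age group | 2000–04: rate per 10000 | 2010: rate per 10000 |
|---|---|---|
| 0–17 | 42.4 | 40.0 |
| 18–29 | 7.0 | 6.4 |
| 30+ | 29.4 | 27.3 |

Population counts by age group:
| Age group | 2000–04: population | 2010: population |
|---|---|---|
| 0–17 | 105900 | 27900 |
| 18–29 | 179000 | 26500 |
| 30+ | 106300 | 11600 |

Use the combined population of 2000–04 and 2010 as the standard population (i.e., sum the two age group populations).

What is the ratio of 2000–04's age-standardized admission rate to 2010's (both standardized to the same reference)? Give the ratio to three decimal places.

Combined standard total = 457200; weights = 0.2927, 0.4495, 0.2579.
2000–04: 0.2927×42.4 + 0.4495×7.0 + 0.2579×29.4 = 23.1362 per 10000.
2010: 0.2927×40.0 + 0.4495×6.4 + 0.2579×27.3 = 21.6226 per 10000.
Ratio = 23.1362 ÷ 21.6226 = 1.07000.

1.070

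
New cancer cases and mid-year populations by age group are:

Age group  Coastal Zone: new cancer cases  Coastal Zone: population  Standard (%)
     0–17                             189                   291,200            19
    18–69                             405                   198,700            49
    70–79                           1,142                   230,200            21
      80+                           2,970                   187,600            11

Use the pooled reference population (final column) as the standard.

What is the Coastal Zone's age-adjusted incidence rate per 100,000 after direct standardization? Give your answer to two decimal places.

390.53

Age-specific rates per 100,000 for the Coastal Zone: 64.90, 203.82, 496.09, 1583.16.
Standard weights: 0.19, 0.49, 0.21, 0.11.
Standardized rate: 0.1900×64.90 + 0.4900×203.82 + 0.2100×496.09 + 0.1100×1583.16 = 390.5320 per 100,000.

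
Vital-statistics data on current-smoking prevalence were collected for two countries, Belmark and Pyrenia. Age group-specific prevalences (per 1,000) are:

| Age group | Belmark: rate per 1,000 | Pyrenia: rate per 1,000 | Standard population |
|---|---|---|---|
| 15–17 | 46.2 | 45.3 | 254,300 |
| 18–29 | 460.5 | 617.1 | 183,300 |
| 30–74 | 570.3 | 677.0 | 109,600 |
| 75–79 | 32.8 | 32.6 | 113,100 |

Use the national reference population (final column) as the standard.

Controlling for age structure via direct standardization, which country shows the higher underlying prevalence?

Pyrenia

Standard total = 660,300; weights = 0.3851, 0.2776, 0.1660, 0.1713.
Belmark: 0.3851×46.2 + 0.2776×460.5 + 0.1660×570.3 + 0.1713×32.8 = 245.9077 per 1,000.
Pyrenia: 0.3851×45.3 + 0.2776×617.1 + 0.1660×677.0 + 0.1713×32.6 = 306.7098 per 1,000.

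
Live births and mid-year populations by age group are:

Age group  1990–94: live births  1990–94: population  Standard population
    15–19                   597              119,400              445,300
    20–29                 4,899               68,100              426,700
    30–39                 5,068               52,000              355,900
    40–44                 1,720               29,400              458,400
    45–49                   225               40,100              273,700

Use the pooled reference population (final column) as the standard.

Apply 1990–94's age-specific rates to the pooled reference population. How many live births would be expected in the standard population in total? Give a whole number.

95963

Age-specific rates per 1,000 for 1990–94: 5.000, 71.938, 97.462, 58.503, 5.611.
Expected live births = Σ (standard pop × age-specific rate ÷ 1,000)
= 445,300×5.000/1,000 + 426,700×71.938/1,000 + 355,900×97.462/1,000 + 458,400×58.503/1,000 + 273,700×5.611/1,000
= 2226.50 + 30696.08 + 34686.56 + 26817.96 + 1535.72 = 95962.83.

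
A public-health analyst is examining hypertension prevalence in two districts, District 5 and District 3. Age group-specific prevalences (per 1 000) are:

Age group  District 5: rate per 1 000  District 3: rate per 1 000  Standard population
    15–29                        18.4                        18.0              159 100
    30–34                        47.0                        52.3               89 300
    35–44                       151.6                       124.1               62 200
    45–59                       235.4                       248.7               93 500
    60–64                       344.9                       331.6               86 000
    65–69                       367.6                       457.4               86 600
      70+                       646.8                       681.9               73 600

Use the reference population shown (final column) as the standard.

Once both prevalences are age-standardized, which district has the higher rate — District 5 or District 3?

District 3

Standard total = 650 300; weights = 0.2447, 0.1373, 0.0956, 0.1438, 0.1322, 0.1332, 0.1132.
District 5: 0.2447×18.4 + 0.1373×47.0 + 0.0956×151.6 + 0.1438×235.4 + 0.1322×344.9 + 0.1332×367.6 + 0.1132×646.8 = 227.0706 per 1 000.
District 3: 0.2447×18.0 + 0.1373×52.3 + 0.0956×124.1 + 0.1438×248.7 + 0.1322×331.6 + 0.1332×457.4 + 0.1132×681.9 = 241.1548 per 1 000.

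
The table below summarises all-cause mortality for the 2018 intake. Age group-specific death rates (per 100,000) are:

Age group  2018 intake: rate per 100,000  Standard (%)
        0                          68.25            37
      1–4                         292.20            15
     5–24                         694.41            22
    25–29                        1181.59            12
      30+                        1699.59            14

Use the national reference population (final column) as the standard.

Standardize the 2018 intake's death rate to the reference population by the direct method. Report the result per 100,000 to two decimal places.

601.59

Standard weights: 0.37, 0.15, 0.22, 0.12, 0.14.
Standardized rate: 0.3700×68.25 + 0.1500×292.20 + 0.2200×694.41 + 0.1200×1181.59 + 0.1400×1699.59 = 601.5861 per 100,000.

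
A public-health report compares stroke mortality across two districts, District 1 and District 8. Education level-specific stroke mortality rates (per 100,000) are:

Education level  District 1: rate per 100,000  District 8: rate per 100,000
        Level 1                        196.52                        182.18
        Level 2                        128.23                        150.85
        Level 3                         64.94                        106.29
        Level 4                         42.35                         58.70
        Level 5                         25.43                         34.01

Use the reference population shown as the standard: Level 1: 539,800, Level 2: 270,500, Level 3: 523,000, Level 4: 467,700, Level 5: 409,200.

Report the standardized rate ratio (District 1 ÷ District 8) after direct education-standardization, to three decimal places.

Standard total = 2,210,200; weights = 0.2442, 0.1224, 0.2366, 0.2116, 0.1851.
District 1: 0.2442×196.52 + 0.1224×128.23 + 0.2366×64.94 + 0.2116×42.35 + 0.1851×25.43 = 92.7266 per 100,000.
District 8: 0.2442×182.18 + 0.1224×150.85 + 0.2366×106.29 + 0.2116×58.70 + 0.1851×34.01 = 106.8257 per 100,000.
Ratio = 92.7266 ÷ 106.8257 = 0.86802.

0.868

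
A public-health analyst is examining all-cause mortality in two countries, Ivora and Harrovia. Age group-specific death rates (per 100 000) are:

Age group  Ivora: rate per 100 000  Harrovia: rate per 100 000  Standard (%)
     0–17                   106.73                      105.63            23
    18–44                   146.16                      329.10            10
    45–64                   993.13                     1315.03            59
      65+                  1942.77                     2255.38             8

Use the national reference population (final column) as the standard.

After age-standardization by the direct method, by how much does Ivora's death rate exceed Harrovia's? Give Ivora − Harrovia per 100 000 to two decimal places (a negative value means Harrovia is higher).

-232.97

Standard weights: 0.23, 0.10, 0.59, 0.08.
Ivora: 0.2300×106.73 + 0.1000×146.16 + 0.5900×993.13 + 0.0800×1942.77 = 780.5322 per 100 000.
Harrovia: 0.2300×105.63 + 0.1000×329.10 + 0.5900×1315.03 + 0.0800×2255.38 = 1013.5030 per 100 000.
Difference = 780.5322 − 1013.5030 = -232.9708.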